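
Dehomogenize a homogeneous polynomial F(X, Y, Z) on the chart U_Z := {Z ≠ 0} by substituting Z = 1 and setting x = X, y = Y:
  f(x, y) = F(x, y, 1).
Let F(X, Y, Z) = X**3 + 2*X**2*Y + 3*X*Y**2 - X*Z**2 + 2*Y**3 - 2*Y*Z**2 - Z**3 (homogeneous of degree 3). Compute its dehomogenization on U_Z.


f(x, y) = x**3 + 2*x**2*y + 3*x*y**2 - x + 2*y**3 - 2*y - 1

On U_Z we set Z = 1. Each monomial c·X^i·Y^j·Z^k in F becomes c·x^i·y^j·1^k = c·x^i·y^j.
Substituting Z = 1: F(X, Y, 1) = x**3 + 2*x**2*y + 3*x*y**2 - x + 2*y**3 - 2*y - 1.
Note: deg(f) ≤ deg(F) = 3; strict inequality happens when F is divisible by Z (lost terms).


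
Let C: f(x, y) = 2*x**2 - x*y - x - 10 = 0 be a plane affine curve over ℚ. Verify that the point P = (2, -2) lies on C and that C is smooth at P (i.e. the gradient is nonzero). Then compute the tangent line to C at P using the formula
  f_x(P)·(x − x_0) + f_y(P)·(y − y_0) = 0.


Tangent line at P: 9*x - 2*y - 22 = 0.

Step 1: f(2, -2) = 0, so P lies on C.
Step 2: partial derivatives
  f_x(x, y) = 4*x - y - 1, f_y(x, y) = -x.
  f_x(P) = 9, f_y(P) = -2 (gradient nonzero, so P is smooth).
Step 3: tangent line at P: 9·(x − 2) + -2·(y − -2) = 0.
Expanding: 9*x - 2*y - 22 = 0.


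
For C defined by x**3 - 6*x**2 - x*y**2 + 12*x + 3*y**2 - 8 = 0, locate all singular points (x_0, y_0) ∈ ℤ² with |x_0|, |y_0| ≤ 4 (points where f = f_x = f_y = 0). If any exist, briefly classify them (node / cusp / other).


Singular points: {(2, 0)}; classification: cusp.

Compute partial derivatives:
  f_x = 3*x**2 - 12*x - y**2 + 12.
  f_y = -2*x*y + 6*y.
Scan x_0 ∈ {−4, ..., 4}. For each x_0, f_y(x_0, y) is a polynomial in y; find its integer roots y ∈ {−4, ..., 4}, then test f_x and f at those candidates.
  x = -4: f_y(-4, y) = 14*y; vanishes at y ∈ {0}. (-4, 0): f_x = 108 ≠ 0.
  x = -3: f_y(-3, y) = 12*y; vanishes at y ∈ {0}. (-3, 0): f_x = 75 ≠ 0.
  x = -2: f_y(-2, y) = 10*y; vanishes at y ∈ {0}. (-2, 0): f_x = 48 ≠ 0.
  x = -1: f_y(-1, y) = 8*y; vanishes at y ∈ {0}. (-1, 0): f_x = 27 ≠ 0.
  x = 0: f_y(0, y) = 6*y; vanishes at y ∈ {0}. (0, 0): f_x = 12 ≠ 0.
  x = 1: f_y(1, y) = 4*y; vanishes at y ∈ {0}. (1, 0): f_x = 3 ≠ 0.
  x = 2: f_y(2, y) = 2*y; vanishes at y ∈ {0}. (2, 0): f_x = 0, f = 0 — SINGULAR.
  x = 3: f_y(3, y) = 0; vanishes at y ∈ {-4, -3, -2, -1, 0, 1, 2, 3, 4}. (3, -4): f_x = -13 ≠ 0; (3, -3): f_x = -6 ≠ 0; (3, -2): f_x = -1 ≠ 0; (3, -1): f_x = 2 ≠ 0; (3, 0): f_x = 3 ≠ 0; (3, 1): f_x = 2 ≠ 0; (3, 2): f_x = -1 ≠ 0; (3, 3): f_x = -6 ≠ 0; (3, 4): f_x = -13 ≠ 0.
  x = 4: f_y(4, y) = -2*y; vanishes at y ∈ {0}. (4, 0): f_x = 12 ≠ 0.
Only singular point on the grid: (2, 0).
Classify: substitute x = 2 + u, y = 0 + v and expand: f = u**3 - u*v**2 + v**2.
No constant or linear terms (consistent with a singular point). Quadratic part: v**2. Cubic part: u**3 - u*v**2.
The quadratic part v**2 is a perfect square, so there is a single (double) tangent line v = 0, i.e. y = 0. Restricting the cubic part to that line (v = 0) leaves u**3 ≠ 0, so f is not divisible by v and the branch is v² ≈ -u**3 to lowest order — this is a cusp.
Classification: cusp.


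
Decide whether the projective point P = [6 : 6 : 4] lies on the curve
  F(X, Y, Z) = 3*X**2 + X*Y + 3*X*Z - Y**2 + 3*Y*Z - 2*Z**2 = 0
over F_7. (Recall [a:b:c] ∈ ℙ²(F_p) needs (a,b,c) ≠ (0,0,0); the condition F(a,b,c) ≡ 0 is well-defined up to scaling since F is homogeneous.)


F(6,6,4) ≡ 3 (mod 7); P is NOT on the curve.

Evaluate F(6, 6, 4) term-by-term (mod 7).
  3*X**2 ↦ 3·36·1·1 = 108
  X*Y ↦ 1·6·6·1 = 36
  3*X*Z ↦ 3·6·1·4 = 72
  -Y**2 ↦ -1·1·36·1 = -36
  3*Y*Z ↦ 3·1·6·4 = 72
  -2*Z**2 ↦ -2·1·1·16 = -32
Sum: F(6, 6, 4) = (108) + (36) + (72) + (-36) + (72) + (-32) = 220.
Reducing mod 7: 220 ≡ 3 (mod 7).
Since F(a, b, c) ≡ 3 ≠ 0 (mod 7), P does NOT lie on the curve.


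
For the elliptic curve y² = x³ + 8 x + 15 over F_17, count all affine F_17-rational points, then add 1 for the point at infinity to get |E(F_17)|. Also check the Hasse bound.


Affine points = {(0, 7), (0, 10), (3, 7), (3, 10), (4, 3), (4, 14), (8, 8), (8, 9), (9, 0), (13, 2), (13, 15), (14, 7), (14, 10), (15, 5), (15, 12)}; affine count = 15; |E(F_17)| = 16.

Discriminant check: Δ ∝ 4a³ + 27b² = 4·8³ + 27·15² = 4·512 + 27·225 ≡ 14 (mod 17). Nonzero ⇒ E is nonsingular.
For each x ∈ F_17, compute rhs = x³ + 8·x + 15 mod 17, then count y ∈ F_17 with y² ≡ rhs.
  x = 0: rhs = 15, matching y values: 7, 10 (2 points).
  x = 1: rhs = 7, matching y values: none (0 points).
  x = 2: rhs = 5, matching y values: none (0 points).
  x = 3: rhs = 15, matching y values: 7, 10 (2 points).
  x = 4: rhs = 9, matching y values: 3, 14 (2 points).
  x = 5: rhs = 10, matching y values: none (0 points).
  x = 6: rhs = 7, matching y values: none (0 points).
  x = 7: rhs = 6, matching y values: none (0 points).
  x = 8: rhs = 13, matching y values: 8, 9 (2 points).
  x = 9: rhs = 0, matching y values: 0 (1 points).
  x = 10: rhs = 7, matching y values: none (0 points).
  x = 11: rhs = 6, matching y values: none (0 points).
  x = 12: rhs = 3, matching y values: none (0 points).
  x = 13: rhs = 4, matching y values: 2, 15 (2 points).
  x = 14: rhs = 15, matching y values: 7, 10 (2 points).
  x = 15: rhs = 8, matching y values: 5, 12 (2 points).
  x = 16: rhs = 6, matching y values: none (0 points).
Total affine count: 15.
Full point count |E(F_17)| = 15 + 1 = 16.
Hasse bound: |16 − (17+1)| = |-2| = 2 ≤ 2√17 ≈ 8.2462 ✓.


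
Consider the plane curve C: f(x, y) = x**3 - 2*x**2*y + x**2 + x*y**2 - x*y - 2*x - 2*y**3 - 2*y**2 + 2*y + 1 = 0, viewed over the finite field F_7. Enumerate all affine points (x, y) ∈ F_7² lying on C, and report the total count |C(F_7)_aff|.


Affine F_7-points: {(1, 2), (1, 4)}; count = 2.

For each of the 49 pairs (x, y) ∈ F_7², evaluate f(x, y) mod 7. Record the zeros.
  x = 0: [0↦1, 1↦6, 2↦2, 3↦5, 4↦3, 5↦5, 6↦6]  zeros at y ∈ ∅
  x = 1: [0↦1, 1↦4, 2↦0, 3↦5, 4↦0, 5↦1, 6↦3]  zeros at y ∈ {2, 4}
  x = 2: [0↦2, 1↦6, 2↦5, 3↦1, 4↦3, 5↦6, 6↦5]  zeros at y ∈ ∅
  x = 3: [0↦3, 1↦4, 2↦2, 3↦6, 4↦4, 5↦5, 6↦4]  zeros at y ∈ ∅
  x = 4: [0↦3, 1↦4, 2↦4, 3↦5, 4↦2, 5↦4, 6↦6]  zeros at y ∈ ∅
  x = 5: [0↦1, 1↦5, 2↦3, 3↦4, 4↦3, 5↦2, 6↦3]  zeros at y ∈ ∅
  x = 6: [0↦3, 1↦6, 2↦5, 3↦2, 4↦6, 5↦5, 6↦1]  zeros at y ∈ ∅
Collecting zeros: affine points = {(1, 2), (1, 4)}.
Total count |C(F_7)_aff| = 2.


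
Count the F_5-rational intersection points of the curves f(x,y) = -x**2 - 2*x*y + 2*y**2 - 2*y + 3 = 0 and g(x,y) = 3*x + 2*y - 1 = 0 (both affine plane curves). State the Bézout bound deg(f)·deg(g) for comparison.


Common zeros: {(0, 3), (4, 2)}; count = 2; Bézout bound = 2.

deg(f) = 2, deg(g) = 1, so Bézout bound = 2.
Scan x ∈ F_5. For each x, list the y ∈ F_5 with f(x, y) ≡ 0 and those with g(x, y) ≡ 0 (mod 5); the common zeros in that column are the intersection.
  x = 0: f ≡ 0 at y ∈ {3}; g ≡ 0 at y ∈ {3}; common: {3}.
  x = 1: f ≡ 0 at y ∈ {1}; g ≡ 0 at y ∈ {4}; common: ∅.
  x = 2: f ≡ 0 at y ∈ {1, 2}; g ≡ 0 at y ∈ {0}; common: ∅.
  x = 3: f ≡ 0 at y ∈ ∅; g ≡ 0 at y ∈ {1}; common: ∅.
  x = 4: f ≡ 0 at y ∈ {2, 3}; g ≡ 0 at y ∈ {2}; common: {2}.
Collecting: common zeros = {(0, 3), (4, 2)}, so the count is 2.
Comparison with the Bézout bound: 2 ≤ 2 = deg(f)·deg(g), as expected for curves with no common component (the bound is attained).


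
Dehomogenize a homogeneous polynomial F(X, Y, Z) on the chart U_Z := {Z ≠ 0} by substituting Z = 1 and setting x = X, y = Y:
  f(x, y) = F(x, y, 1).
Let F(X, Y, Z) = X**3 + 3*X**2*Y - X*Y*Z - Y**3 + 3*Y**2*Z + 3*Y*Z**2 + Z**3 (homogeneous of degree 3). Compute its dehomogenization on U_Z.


f(x, y) = x**3 + 3*x**2*y - x*y - y**3 + 3*y**2 + 3*y + 1

On U_Z we set Z = 1. Each monomial c·X^i·Y^j·Z^k in F becomes c·x^i·y^j·1^k = c·x^i·y^j.
Substituting Z = 1: F(X, Y, 1) = x**3 + 3*x**2*y - x*y - y**3 + 3*y**2 + 3*y + 1.
Note: deg(f) ≤ deg(F) = 3; strict inequality happens when F is divisible by Z (lost terms).


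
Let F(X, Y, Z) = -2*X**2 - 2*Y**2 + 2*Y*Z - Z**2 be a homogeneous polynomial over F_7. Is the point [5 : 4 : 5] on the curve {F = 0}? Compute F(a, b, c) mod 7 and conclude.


F(5,4,5) ≡ 3 (mod 7); P is NOT on the curve.

Evaluate F(5, 4, 5) term-by-term (mod 7).
  -2*X**2 ↦ -2·25·1·1 = -50
  -2*Y**2 ↦ -2·1·16·1 = -32
  2*Y*Z ↦ 2·1·4·5 = 40
  -Z**2 ↦ -1·1·1·25 = -25
Sum: F(5, 4, 5) = (-50) + (-32) + (40) + (-25) = -67.
Reducing mod 7: -67 ≡ 3 (mod 7).
Since F(a, b, c) ≡ 3 ≠ 0 (mod 7), P does NOT lie on the curve.


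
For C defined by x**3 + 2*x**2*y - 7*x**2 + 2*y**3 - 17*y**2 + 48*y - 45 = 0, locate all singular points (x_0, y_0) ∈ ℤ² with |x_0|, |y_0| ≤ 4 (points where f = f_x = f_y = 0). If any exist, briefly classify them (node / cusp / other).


Singular points: {(0, 3)}; classification: node.

Compute partial derivatives:
  f_x = 3*x**2 + 4*x*y - 14*x.
  f_y = 2*x**2 + 6*y**2 - 34*y + 48.
Scan x_0 ∈ {−4, ..., 4}. For each x_0, f_y(x_0, y) is a polynomial in y; find its integer roots y ∈ {−4, ..., 4}, then test f_x and f at those candidates.
  x = -4: f_y(-4, y) = 6*y**2 - 34*y + 80; no integer root y with |y| ≤ 4.
  x = -3: f_y(-3, y) = 6*y**2 - 34*y + 66; no integer root y with |y| ≤ 4.
  x = -2: f_y(-2, y) = 6*y**2 - 34*y + 56; no integer root y with |y| ≤ 4.
  x = -1: f_y(-1, y) = 6*y**2 - 34*y + 50; no integer root y with |y| ≤ 4.
  x = 0: f_y(0, y) = 6*y**2 - 34*y + 48; vanishes at y ∈ {3}. (0, 3): f_x = 0, f = 0 — SINGULAR.
  x = 1: f_y(1, y) = 6*y**2 - 34*y + 50; no integer root y with |y| ≤ 4.
  x = 2: f_y(2, y) = 6*y**2 - 34*y + 56; no integer root y with |y| ≤ 4.
  x = 3: f_y(3, y) = 6*y**2 - 34*y + 66; no integer root y with |y| ≤ 4.
  x = 4: f_y(4, y) = 6*y**2 - 34*y + 80; no integer root y with |y| ≤ 4.
Only singular point on the grid: (0, 3).
Classify: substitute x = 0 + u, y = 3 + v and expand: f = u**3 + 2*u**2*v - u**2 + 2*v**3 + v**2.
No constant or linear terms (consistent with a singular point). Quadratic part: -u**2 + v**2. Cubic part: u**3 + 2*u**2*v + 2*v**3.
The quadratic part v**2 - u**2 = (v − u)(v + u) splits into two distinct linear factors, so there are two distinct tangent lines y − 3 = ±(x − 0) — this is a node (ordinary double point).
Classification: node.


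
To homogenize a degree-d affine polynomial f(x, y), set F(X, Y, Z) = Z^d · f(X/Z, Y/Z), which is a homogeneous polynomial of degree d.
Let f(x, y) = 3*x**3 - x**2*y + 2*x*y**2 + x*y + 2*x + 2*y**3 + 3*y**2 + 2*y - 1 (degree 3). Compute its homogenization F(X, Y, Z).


F(X, Y, Z) = 3*X**3 - X**2*Y + 2*X*Y**2 + X*Y*Z + 2*X*Z**2 + 2*Y**3 + 3*Y**2*Z + 2*Y*Z**2 - Z**3

deg(f) = 3.
Substitute x = X/Z, y = Y/Z into f, then multiply by Z^3.
  monomial 3·x^3·y^0 ↦ 3·X^3·Y^0·Z^0.
  monomial -1·x^2·y^1 ↦ -1·X^2·Y^1·Z^0.
  monomial 2·x^1·y^2 ↦ 2·X^1·Y^2·Z^0.
  monomial 1·x^1·y^1 ↦ 1·X^1·Y^1·Z^1.
  monomial 2·x^1·y^0 ↦ 2·X^1·Y^0·Z^2.
  monomial 2·x^0·y^3 ↦ 2·X^0·Y^3·Z^0.
  monomial 3·x^0·y^2 ↦ 3·X^0·Y^2·Z^1.
  monomial 2·x^0·y^1 ↦ 2·X^0·Y^1·Z^2.
  monomial -1·x^0·y^0 ↦ -1·X^0·Y^0·Z^3.
Collecting: F(X, Y, Z) = 3*X**3 - X**2*Y + 2*X*Y**2 + X*Y*Z + 2*X*Z**2 + 2*Y**3 + 3*Y**2*Z + 2*Y*Z**2 - Z**3.


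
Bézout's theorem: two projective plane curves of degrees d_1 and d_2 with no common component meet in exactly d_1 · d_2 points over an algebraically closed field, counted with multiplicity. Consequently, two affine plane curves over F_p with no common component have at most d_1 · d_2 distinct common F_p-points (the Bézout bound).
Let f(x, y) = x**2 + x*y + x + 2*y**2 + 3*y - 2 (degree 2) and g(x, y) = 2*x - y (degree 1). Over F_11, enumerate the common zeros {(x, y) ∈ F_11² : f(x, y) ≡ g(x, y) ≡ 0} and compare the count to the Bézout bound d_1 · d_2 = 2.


Common zeros: {(5, 10)}; count = 1; Bézout bound = 2.

deg(f) = 2, deg(g) = 1, so Bézout bound = 2.
Scan x ∈ F_11. For each x, list the y ∈ F_11 with f(x, y) ≡ 0 and those with g(x, y) ≡ 0 (mod 11); the common zeros in that column are the intersection.
  x = 0: f ≡ 0 at y ∈ {6, 9}; g ≡ 0 at y ∈ {0}; common: ∅.
  x = 1: f ≡ 0 at y ∈ {0, 9}; g ≡ 0 at y ∈ {2}; common: ∅.
  x = 2: f ≡ 0 at y ∈ {1, 2}; g ≡ 0 at y ∈ {4}; common: ∅.
  x = 3: f ≡ 0 at y ∈ {4}; g ≡ 0 at y ∈ {6}; common: ∅.
  x = 4: f ≡ 0 at y ∈ {6, 7}; g ≡ 0 at y ∈ {8}; common: ∅.
  x = 5: f ≡ 0 at y ∈ {8, 10}; g ≡ 0 at y ∈ {10}; common: {10}.
  x = 6: f ≡ 0 at y ∈ {2, 10}; g ≡ 0 at y ∈ {1}; common: ∅.
  x = 7: f ≡ 0 at y ∈ {1, 5}; g ≡ 0 at y ∈ {3}; common: ∅.
  x = 8: f ≡ 0 at y ∈ {3, 8}; g ≡ 0 at y ∈ {5}; common: ∅.
  x = 9: f ≡ 0 at y ∈ {0, 5}; g ≡ 0 at y ∈ {7}; common: ∅.
  x = 10: f ≡ 0 at y ∈ {3, 7}; g ≡ 0 at y ∈ {9}; common: ∅.
Collecting: common zeros = {(5, 10)}, so the count is 1.
Comparison with the Bézout bound: 1 ≤ 2 = deg(f)·deg(g), as expected for curves with no common component (the affine F_11-count falls short of the bound because intersections may lie at infinity, over extension fields, or carry multiplicity).


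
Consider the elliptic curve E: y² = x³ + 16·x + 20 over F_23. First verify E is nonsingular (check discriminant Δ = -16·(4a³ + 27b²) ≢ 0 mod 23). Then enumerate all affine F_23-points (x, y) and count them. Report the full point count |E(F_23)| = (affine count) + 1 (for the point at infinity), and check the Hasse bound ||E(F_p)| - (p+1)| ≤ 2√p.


Affine points = {(3, 7), (3, 16), (5, 8), (5, 15), (8, 4), (8, 19), (11, 3), (11, 20), (12, 10), (12, 13), (15, 1), (15, 22), (16, 5), (16, 18), (21, 7), (21, 16), (22, 7), (22, 16)}; affine count = 18; |E(F_23)| = 19.

Discriminant check: Δ ∝ 4a³ + 27b² = 4·16³ + 27·20² = 4·4096 + 27·400 ≡ 21 (mod 23). Nonzero ⇒ E is nonsingular.
For each x ∈ F_23, compute rhs = x³ + 16·x + 20 mod 23, then count y ∈ F_23 with y² ≡ rhs.
  x = 0: rhs = 20, matching y values: none (0 points).
  x = 1: rhs = 14, matching y values: none (0 points).
  x = 2: rhs = 14, matching y values: none (0 points).
  x = 3: rhs = 3, matching y values: 7, 16 (2 points).
  x = 4: rhs = 10, matching y values: none (0 points).
  x = 5: rhs = 18, matching y values: 8, 15 (2 points).
  x = 6: rhs = 10, matching y values: none (0 points).
  x = 7: rhs = 15, matching y values: none (0 points).
  x = 8: rhs = 16, matching y values: 4, 19 (2 points).
  x = 9: rhs = 19, matching y values: none (0 points).
  x = 10: rhs = 7, matching y values: none (0 points).
  x = 11: rhs = 9, matching y values: 3, 20 (2 points).
  x = 12: rhs = 8, matching y values: 10, 13 (2 points).
  x = 13: rhs = 10, matching y values: none (0 points).
  x = 14: rhs = 21, matching y values: none (0 points).
  x = 15: rhs = 1, matching y values: 1, 22 (2 points).
  x = 16: rhs = 2, matching y values: 5, 18 (2 points).
  x = 17: rhs = 7, matching y values: none (0 points).
  x = 18: rhs = 22, matching y values: none (0 points).
  x = 19: rhs = 7, matching y values: none (0 points).
  x = 20: rhs = 14, matching y values: none (0 points).
  x = 21: rhs = 3, matching y values: 7, 16 (2 points).
  x = 22: rhs = 3, matching y values: 7, 16 (2 points).
Total affine count: 18.
Full point count |E(F_23)| = 18 + 1 = 19.
Hasse bound: |19 − (23+1)| = |-5| = 5 ≤ 2√23 ≈ 9.5917 ✓.


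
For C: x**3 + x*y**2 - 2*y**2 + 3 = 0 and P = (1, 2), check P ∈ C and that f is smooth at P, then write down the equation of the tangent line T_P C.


Tangent line at P: 7*x - 4*y + 1 = 0.

Step 1: f(1, 2) = 0, so P lies on C.
Step 2: partial derivatives
  f_x(x, y) = 3*x**2 + y**2, f_y(x, y) = 2*x*y - 4*y.
  f_x(P) = 7, f_y(P) = -4 (gradient nonzero, so P is smooth).
Step 3: tangent line at P: 7·(x − 1) + -4·(y − 2) = 0.
Expanding: 7*x - 4*y + 1 = 0.


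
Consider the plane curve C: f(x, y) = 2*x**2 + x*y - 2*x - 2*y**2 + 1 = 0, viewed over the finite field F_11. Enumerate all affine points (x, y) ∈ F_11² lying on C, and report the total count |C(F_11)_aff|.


Affine F_11-points: {(1, 1), (1, 5), (2, 6), (3, 2), (3, 5), (5, 1), (5, 7), (7, 3), (7, 6), (8, 2), (9, 3), (9, 7)}; count = 12.

For each of the 121 pairs (x, y) ∈ F_11², evaluate f(x, y) mod 11. Record the zeros.
  x = 0: [0↦1, 1↦10, 2↦4, 3↦5, 4↦2, 5↦6, 6↦6, 7↦2, 8↦5, 9↦4, 10↦10]  zeros at y ∈ ∅
  x = 1: [0↦1, 1↦0, 2↦6, 3↦8, 4↦6, 5↦0, 6↦1, 7↦9, 8↦2, 9↦2, 10↦9]  zeros at y ∈ {1, 5}
  x = 2: [0↦5, 1↦5, 2↦1, 3↦4, 4↦3, 5↦9, 6↦0, 7↦9, 8↦3, 9↦4, 10↦1]  zeros at y ∈ {6}
  x = 3: [0↦2, 1↦3, 2↦0, 3↦4, 4↦4, 5↦0, 6↦3, 7↦2, 8↦8, 9↦10, 10↦8]  zeros at y ∈ {2, 5}
  x = 4: [0↦3, 1↦5, 2↦3, 3↦8, 4↦9, 5↦6, 6↦10, 7↦10, 8↦6, 9↦9, 10↦8]  zeros at y ∈ ∅
  x = 5: [0↦8, 1↦0, 2↦10, 3↦5, 4↦7, 5↦5, 6↦10, 7↦0, 8↦8, 9↦1, 10↦1]  zeros at y ∈ {1, 7}
  x = 6: [0↦6, 1↦10, 2↦10, 3↦6, 4↦9, 5↦8, 6↦3, 7↦5, 8↦3, 9↦8, 10↦9]  zeros at y ∈ ∅
  x = 7: [0↦8, 1↦2, 2↦3, 3↦0, 4↦4, 5↦4, 6↦0, 7↦3, 8↦2, 9↦8, 10↦10]  zeros at y ∈ {3, 6}
  x = 8: [0↦3, 1↦9, 2↦0, 3↦9, 4↦3, 5↦4, 6↦1, 7↦5, 8↦5, 9↦1, 10↦4]  zeros at y ∈ {2}
  x = 9: [0↦2, 1↦9, 2↦1, 3↦0, 4↦6, 5↦8, 6↦6, 7↦0, 8↦1, 9↦9, 10↦2]  zeros at y ∈ {3, 7}
  x = 10: [0↦5, 1↦2, 2↦6, 3↦6, 4↦2, 5↦5, 6↦4, 7↦10, 8↦1, 9↦10, 10↦4]  zeros at y ∈ ∅
Collecting zeros: affine points = {(1, 1), (1, 5), (2, 6), (3, 2), (3, 5), (5, 1), (5, 7), (7, 3), (7, 6), (8, 2), (9, 3), (9, 7)}.
Total count |C(F_11)_aff| = 12.


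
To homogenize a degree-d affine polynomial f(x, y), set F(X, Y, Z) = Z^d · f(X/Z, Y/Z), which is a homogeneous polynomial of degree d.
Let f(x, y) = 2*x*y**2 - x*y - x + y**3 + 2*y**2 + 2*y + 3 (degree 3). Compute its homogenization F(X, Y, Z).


F(X, Y, Z) = 2*X*Y**2 - X*Y*Z - X*Z**2 + Y**3 + 2*Y**2*Z + 2*Y*Z**2 + 3*Z**3

deg(f) = 3.
Substitute x = X/Z, y = Y/Z into f, then multiply by Z^3.
  monomial 2·x^1·y^2 ↦ 2·X^1·Y^2·Z^0.
  monomial -1·x^1·y^1 ↦ -1·X^1·Y^1·Z^1.
  monomial -1·x^1·y^0 ↦ -1·X^1·Y^0·Z^2.
  monomial 1·x^0·y^3 ↦ 1·X^0·Y^3·Z^0.
  monomial 2·x^0·y^2 ↦ 2·X^0·Y^2·Z^1.
  monomial 2·x^0·y^1 ↦ 2·X^0·Y^1·Z^2.
  monomial 3·x^0·y^0 ↦ 3·X^0·Y^0·Z^3.
Collecting: F(X, Y, Z) = 2*X*Y**2 - X*Y*Z - X*Z**2 + Y**3 + 2*Y**2*Z + 2*Y*Z**2 + 3*Z**3.


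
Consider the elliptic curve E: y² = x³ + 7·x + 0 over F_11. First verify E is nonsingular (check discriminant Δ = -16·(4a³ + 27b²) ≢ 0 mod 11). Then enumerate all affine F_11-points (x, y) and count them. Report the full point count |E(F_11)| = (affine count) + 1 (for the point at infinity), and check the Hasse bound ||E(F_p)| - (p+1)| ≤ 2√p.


Affine points = {(0, 0), (2, 0), (3, 2), (3, 9), (4, 2), (4, 9), (6, 4), (6, 7), (9, 0), (10, 5), (10, 6)}; affine count = 11; |E(F_11)| = 12.

Discriminant check: Δ ∝ 4a³ + 27b² = 4·7³ + 27·0² = 4·343 + 27·0 ≡ 8 (mod 11). Nonzero ⇒ E is nonsingular.
For each x ∈ F_11, compute rhs = x³ + 7·x + 0 mod 11, then count y ∈ F_11 with y² ≡ rhs.
  x = 0: rhs = 0, matching y values: 0 (1 points).
  x = 1: rhs = 8, matching y values: none (0 points).
  x = 2: rhs = 0, matching y values: 0 (1 points).
  x = 3: rhs = 4, matching y values: 2, 9 (2 points).
  x = 4: rhs = 4, matching y values: 2, 9 (2 points).
  x = 5: rhs = 6, matching y values: none (0 points).
  x = 6: rhs = 5, matching y values: 4, 7 (2 points).
  x = 7: rhs = 7, matching y values: none (0 points).
  x = 8: rhs = 7, matching y values: none (0 points).
  x = 9: rhs = 0, matching y values: 0 (1 points).
  x = 10: rhs = 3, matching y values: 5, 6 (2 points).
Total affine count: 11.
Full point count |E(F_11)| = 11 + 1 = 12.
Hasse bound: |12 − (11+1)| = |0| = 0 ≤ 2√11 ≈ 6.6332 ✓.


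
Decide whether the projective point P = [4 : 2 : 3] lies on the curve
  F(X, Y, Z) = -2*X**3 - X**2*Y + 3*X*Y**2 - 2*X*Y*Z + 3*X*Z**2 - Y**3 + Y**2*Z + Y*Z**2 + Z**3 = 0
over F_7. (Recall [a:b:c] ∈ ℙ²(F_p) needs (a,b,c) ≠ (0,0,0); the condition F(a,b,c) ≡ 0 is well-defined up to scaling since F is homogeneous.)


F(4,2,3) ≡ 4 (mod 7); P is NOT on the curve.

Evaluate F(4, 2, 3) term-by-term (mod 7).
  -2*X**3 ↦ -2·64·1·1 = -128
  -X**2*Y ↦ -1·16·2·1 = -32
  3*X*Y**2 ↦ 3·4·4·1 = 48
  -2*X*Y*Z ↦ -2·4·2·3 = -48
  3*X*Z**2 ↦ 3·4·1·9 = 108
  -Y**3 ↦ -1·1·8·1 = -8
  Y**2*Z ↦ 1·1·4·3 = 12
  Y*Z**2 ↦ 1·1·2·9 = 18
  Z**3 ↦ 1·1·1·27 = 27
Sum: F(4, 2, 3) = (-128) + (-32) + (48) + (-48) + (108) + (-8) + (12) + (18) + (27) = -3.
Reducing mod 7: -3 ≡ 4 (mod 7).
Since F(a, b, c) ≡ 4 ≠ 0 (mod 7), P does NOT lie on the curve.


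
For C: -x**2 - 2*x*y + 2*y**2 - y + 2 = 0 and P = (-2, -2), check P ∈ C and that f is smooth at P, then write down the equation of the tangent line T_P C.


Tangent line at P: 8*x - 5*y + 6 = 0.

Step 1: f(-2, -2) = 0, so P lies on C.
Step 2: partial derivatives
  f_x(x, y) = -2*x - 2*y, f_y(x, y) = -2*x + 4*y - 1.
  f_x(P) = 8, f_y(P) = -5 (gradient nonzero, so P is smooth).
Step 3: tangent line at P: 8·(x − -2) + -5·(y − -2) = 0.
Expanding: 8*x - 5*y + 6 = 0.


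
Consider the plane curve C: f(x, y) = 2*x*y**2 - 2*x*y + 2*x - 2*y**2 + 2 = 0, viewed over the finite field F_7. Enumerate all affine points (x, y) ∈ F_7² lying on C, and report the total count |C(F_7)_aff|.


Affine F_7-points: {(0, 1), (0, 6), (1, 2), (6, 0), (6, 4)}; count = 5.

For each of the 49 pairs (x, y) ∈ F_7², evaluate f(x, y) mod 7. Record the zeros.
  x = 0: [0↦2, 1↦0, 2↦1, 3↦5, 4↦5, 5↦1, 6↦0]  zeros at y ∈ {1, 6}
  x = 1: [0↦4, 1↦2, 2↦0, 3↦5, 4↦3, 5↦1, 6↦6]  zeros at y ∈ {2}
  x = 2: [0↦6, 1↦4, 2↦6, 3↦5, 4↦1, 5↦1, 6↦5]  zeros at y ∈ ∅
  x = 3: [0↦1, 1↦6, 2↦5, 3↦5, 4↦6, 5↦1, 6↦4]  zeros at y ∈ ∅
  x = 4: [0↦3, 1↦1, 2↦4, 3↦5, 4↦4, 5↦1, 6↦3]  zeros at y ∈ ∅
  x = 5: [0↦5, 1↦3, 2↦3, 3↦5, 4↦2, 5↦1, 6↦2]  zeros at y ∈ ∅
  x = 6: [0↦0, 1↦5, 2↦2, 3↦5, 4↦0, 5↦1, 6↦1]  zeros at y ∈ {0, 4}
Collecting zeros: affine points = {(0, 1), (0, 6), (1, 2), (6, 0), (6, 4)}.
Total count |C(F_7)_aff| = 5.


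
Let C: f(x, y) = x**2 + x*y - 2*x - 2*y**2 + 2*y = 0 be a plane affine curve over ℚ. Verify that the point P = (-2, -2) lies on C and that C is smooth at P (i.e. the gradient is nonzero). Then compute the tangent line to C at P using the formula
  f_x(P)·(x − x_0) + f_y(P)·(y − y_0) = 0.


Tangent line at P: -8*x + 8*y = 0.

Step 1: f(-2, -2) = 0, so P lies on C.
Step 2: partial derivatives
  f_x(x, y) = 2*x + y - 2, f_y(x, y) = x - 4*y + 2.
  f_x(P) = -8, f_y(P) = 8 (gradient nonzero, so P is smooth).
Step 3: tangent line at P: -8·(x − -2) + 8·(y − -2) = 0.
Expanding: -8*x + 8*y = 0.


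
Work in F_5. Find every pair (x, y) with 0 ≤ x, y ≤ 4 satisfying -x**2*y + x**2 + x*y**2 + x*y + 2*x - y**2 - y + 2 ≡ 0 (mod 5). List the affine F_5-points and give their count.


Affine F_5-points: {(0, 1), (0, 3), (1, 0), (2, 0), (2, 3)}; count = 5.

For each of the 25 pairs (x, y) ∈ F_5², evaluate f(x, y) mod 5. Record the zeros.
  x = 0: [0↦2, 1↦0, 2↦1, 3↦0, 4↦2]  zeros at y ∈ {1, 3}
  x = 1: [0↦0, 1↦4, 2↦3, 3↦2, 4↦1]  zeros at y ∈ {0}
  x = 2: [0↦0, 1↦3, 2↦3, 3↦0, 4↦4]  zeros at y ∈ {0, 3}
  x = 3: [0↦2, 1↦2, 2↦1, 3↦4, 4↦1]  zeros at y ∈ ∅
  x = 4: [0↦1, 1↦1, 2↦2, 3↦4, 4↦2]  zeros at y ∈ ∅
Collecting zeros: affine points = {(0, 1), (0, 3), (1, 0), (2, 0), (2, 3)}.
Total count |C(F_5)_aff| = 5.


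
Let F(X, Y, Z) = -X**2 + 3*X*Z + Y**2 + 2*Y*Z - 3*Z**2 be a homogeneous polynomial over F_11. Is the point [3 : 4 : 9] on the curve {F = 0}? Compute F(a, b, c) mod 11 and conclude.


F(3,4,9) ≡ 5 (mod 11); P is NOT on the curve.

Evaluate F(3, 4, 9) term-by-term (mod 11).
  -X**2 ↦ -1·9·1·1 = -9
  3*X*Z ↦ 3·3·1·9 = 81
  Y**2 ↦ 1·1·16·1 = 16
  2*Y*Z ↦ 2·1·4·9 = 72
  -3*Z**2 ↦ -3·1·1·81 = -243
Sum: F(3, 4, 9) = (-9) + (81) + (16) + (72) + (-243) = -83.
Reducing mod 11: -83 ≡ 5 (mod 11).
Since F(a, b, c) ≡ 5 ≠ 0 (mod 11), P does NOT lie on the curve.


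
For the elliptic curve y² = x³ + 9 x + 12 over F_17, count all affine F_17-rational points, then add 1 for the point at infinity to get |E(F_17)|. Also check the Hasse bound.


Affine points = {(2, 2), (2, 15), (3, 7), (3, 10), (8, 1), (8, 16), (14, 3), (14, 14), (16, 6), (16, 11)}; affine count = 10; |E(F_17)| = 11.

Discriminant check: Δ ∝ 4a³ + 27b² = 4·9³ + 27·12² = 4·729 + 27·144 ≡ 4 (mod 17). Nonzero ⇒ E is nonsingular.
For each x ∈ F_17, compute rhs = x³ + 9·x + 12 mod 17, then count y ∈ F_17 with y² ≡ rhs.
  x = 0: rhs = 12, matching y values: none (0 points).
  x = 1: rhs = 5, matching y values: none (0 points).
  x = 2: rhs = 4, matching y values: 2, 15 (2 points).
  x = 3: rhs = 15, matching y values: 7, 10 (2 points).
  x = 4: rhs = 10, matching y values: none (0 points).
  x = 5: rhs = 12, matching y values: none (0 points).
  x = 6: rhs = 10, matching y values: none (0 points).
  x = 7: rhs = 10, matching y values: none (0 points).
  x = 8: rhs = 1, matching y values: 1, 16 (2 points).
  x = 9: rhs = 6, matching y values: none (0 points).
  x = 10: rhs = 14, matching y values: none (0 points).
  x = 11: rhs = 14, matching y values: none (0 points).
  x = 12: rhs = 12, matching y values: none (0 points).
  x = 13: rhs = 14, matching y values: none (0 points).
  x = 14: rhs = 9, matching y values: 3, 14 (2 points).
  x = 15: rhs = 3, matching y values: none (0 points).
  x = 16: rhs = 2, matching y values: 6, 11 (2 points).
Total affine count: 10.
Full point count |E(F_17)| = 10 + 1 = 11.
Hasse bound: |11 − (17+1)| = |-7| = 7 ≤ 2√17 ≈ 8.2462 ✓.


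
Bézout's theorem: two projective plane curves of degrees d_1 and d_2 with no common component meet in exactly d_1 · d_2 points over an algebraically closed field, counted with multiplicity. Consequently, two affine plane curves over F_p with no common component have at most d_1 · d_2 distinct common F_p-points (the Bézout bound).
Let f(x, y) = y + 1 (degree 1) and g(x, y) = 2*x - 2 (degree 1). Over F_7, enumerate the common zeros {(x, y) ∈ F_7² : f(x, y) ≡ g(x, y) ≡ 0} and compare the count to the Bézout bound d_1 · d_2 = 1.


Common zeros: {(1, 6)}; count = 1; Bézout bound = 1.

deg(f) = 1, deg(g) = 1, so Bézout bound = 1.
Scan x ∈ F_7. For each x, list the y ∈ F_7 with f(x, y) ≡ 0 and those with g(x, y) ≡ 0 (mod 7); the common zeros in that column are the intersection.
  x = 0: f ≡ 0 at y ∈ {6}; g ≡ 0 at y ∈ ∅; common: ∅.
  x = 1: f ≡ 0 at y ∈ {6}; g ≡ 0 at y ∈ {0, 1, 2, 3, 4, 5, 6}; common: {6}.
  x = 2: f ≡ 0 at y ∈ {6}; g ≡ 0 at y ∈ ∅; common: ∅.
  x = 3: f ≡ 0 at y ∈ {6}; g ≡ 0 at y ∈ ∅; common: ∅.
  x = 4: f ≡ 0 at y ∈ {6}; g ≡ 0 at y ∈ ∅; common: ∅.
  x = 5: f ≡ 0 at y ∈ {6}; g ≡ 0 at y ∈ ∅; common: ∅.
  x = 6: f ≡ 0 at y ∈ {6}; g ≡ 0 at y ∈ ∅; common: ∅.
Collecting: common zeros = {(1, 6)}, so the count is 1.
Comparison with the Bézout bound: 1 ≤ 1 = deg(f)·deg(g), as expected for curves with no common component (the bound is attained).


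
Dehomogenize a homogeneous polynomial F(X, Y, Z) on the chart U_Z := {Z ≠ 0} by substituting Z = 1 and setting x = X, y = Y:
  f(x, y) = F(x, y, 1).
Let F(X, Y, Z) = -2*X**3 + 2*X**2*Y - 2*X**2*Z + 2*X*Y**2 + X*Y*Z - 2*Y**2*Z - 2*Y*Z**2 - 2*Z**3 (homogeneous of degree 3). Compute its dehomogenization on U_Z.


f(x, y) = -2*x**3 + 2*x**2*y - 2*x**2 + 2*x*y**2 + x*y - 2*y**2 - 2*y - 2

On U_Z we set Z = 1. Each monomial c·X^i·Y^j·Z^k in F becomes c·x^i·y^j·1^k = c·x^i·y^j.
Substituting Z = 1: F(X, Y, 1) = -2*x**3 + 2*x**2*y - 2*x**2 + 2*x*y**2 + x*y - 2*y**2 - 2*y - 2.
Note: deg(f) ≤ deg(F) = 3; strict inequality happens when F is divisible by Z (lost terms).


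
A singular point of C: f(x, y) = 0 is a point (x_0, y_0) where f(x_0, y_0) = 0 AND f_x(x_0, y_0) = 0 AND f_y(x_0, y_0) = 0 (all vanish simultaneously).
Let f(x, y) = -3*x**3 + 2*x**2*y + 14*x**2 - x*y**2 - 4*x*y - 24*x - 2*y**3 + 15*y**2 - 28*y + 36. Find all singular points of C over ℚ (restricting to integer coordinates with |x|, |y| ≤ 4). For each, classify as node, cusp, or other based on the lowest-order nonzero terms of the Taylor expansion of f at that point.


Singular points: {(2, 2)}; classification: cusp.

Compute partial derivatives:
  f_x = -9*x**2 + 4*x*y + 28*x - y**2 - 4*y - 24.
  f_y = 2*x**2 - 2*x*y - 4*x - 6*y**2 + 30*y - 28.
Scan x_0 ∈ {−4, ..., 4}. For each x_0, f_y(x_0, y) is a polynomial in y; find its integer roots y ∈ {−4, ..., 4}, then test f_x and f at those candidates.
  x = -4: f_y(-4, y) = -6*y**2 + 38*y + 20; no integer root y with |y| ≤ 4.
  x = -3: f_y(-3, y) = -6*y**2 + 36*y + 2; no integer root y with |y| ≤ 4.
  x = -2: f_y(-2, y) = -6*y**2 + 34*y - 12; no integer root y with |y| ≤ 4.
  x = -1: f_y(-1, y) = -6*y**2 + 32*y - 22; no integer root y with |y| ≤ 4.
  x = 0: f_y(0, y) = -6*y**2 + 30*y - 28; no integer root y with |y| ≤ 4.
  x = 1: f_y(1, y) = -6*y**2 + 28*y - 30; vanishes at y ∈ {3}. (1, 3): f_x = -14 ≠ 0.
  x = 2: f_y(2, y) = -6*y**2 + 26*y - 28; vanishes at y ∈ {2}. (2, 2): f_x = 0, f = 0 — SINGULAR.
  x = 3: f_y(3, y) = -6*y**2 + 24*y - 22; no integer root y with |y| ≤ 4.
  x = 4: f_y(4, y) = -6*y**2 + 22*y - 12; vanishes at y ∈ {3}. (4, 3): f_x = -29 ≠ 0.
Only singular point on the grid: (2, 2).
Classify: substitute x = 2 + u, y = 2 + v and expand: f = -3*u**3 + 2*u**2*v - u*v**2 - 2*v**3 + v**2.
No constant or linear terms (consistent with a singular point). Quadratic part: v**2. Cubic part: -3*u**3 + 2*u**2*v - u*v**2 - 2*v**3.
The quadratic part v**2 is a perfect square, so there is a single (double) tangent line v = 0, i.e. y = 2. Restricting the cubic part to that line (v = 0) leaves -3*u**3 ≠ 0, so f is not divisible by v and the branch is v² ≈ 3*u**3 to lowest order — this is a cusp.
Classification: cusp.


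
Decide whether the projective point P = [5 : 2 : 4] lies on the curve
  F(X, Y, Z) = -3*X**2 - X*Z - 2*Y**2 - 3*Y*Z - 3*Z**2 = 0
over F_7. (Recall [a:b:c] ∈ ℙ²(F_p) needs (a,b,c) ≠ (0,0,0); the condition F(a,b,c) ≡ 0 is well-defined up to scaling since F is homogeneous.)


F(5,2,4) ≡ 0 (mod 7); P is on the curve.

Evaluate F(5, 2, 4) term-by-term (mod 7).
  -3*X**2 ↦ -3·25·1·1 = -75
  -X*Z ↦ -1·5·1·4 = -20
  -2*Y**2 ↦ -2·1·4·1 = -8
  -3*Y*Z ↦ -3·1·2·4 = -24
  -3*Z**2 ↦ -3·1·1·16 = -48
Sum: F(5, 2, 4) = (-75) + (-20) + (-8) + (-24) + (-48) = -175.
Reducing mod 7: -175 ≡ 0 (mod 7).
Since F(a, b, c) ≡ 0 (mod 7), P lies on the curve.


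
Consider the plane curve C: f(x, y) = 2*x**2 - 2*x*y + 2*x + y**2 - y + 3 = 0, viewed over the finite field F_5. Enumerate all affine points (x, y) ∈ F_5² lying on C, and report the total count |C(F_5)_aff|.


Affine F_5-points: {(0, 2), (0, 4), (1, 1), (1, 2), (2, 0), (3, 3), (3, 4), (4, 1), (4, 3)}; count = 9.

For each of the 25 pairs (x, y) ∈ F_5², evaluate f(x, y) mod 5. Record the zeros.
  x = 0: [0↦3, 1↦3, 2↦0, 3↦4, 4↦0]  zeros at y ∈ {2, 4}
  x = 1: [0↦2, 1↦0, 2↦0, 3↦2, 4↦1]  zeros at y ∈ {1, 2}
  x = 2: [0↦0, 1↦1, 2↦4, 3↦4, 4↦1]  zeros at y ∈ {0}
  x = 3: [0↦2, 1↦1, 2↦2, 3↦0, 4↦0]  zeros at y ∈ {3, 4}
  x = 4: [0↦3, 1↦0, 2↦4, 3↦0, 4↦3]  zeros at y ∈ {1, 3}
Collecting zeros: affine points = {(0, 2), (0, 4), (1, 1), (1, 2), (2, 0), (3, 3), (3, 4), (4, 1), (4, 3)}.
Total count |C(F_5)_aff| = 9.


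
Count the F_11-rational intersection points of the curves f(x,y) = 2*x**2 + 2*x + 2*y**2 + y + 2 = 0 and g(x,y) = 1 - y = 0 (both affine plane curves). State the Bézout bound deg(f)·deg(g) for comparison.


Common zeros: ∅; count = 0; Bézout bound = 2.

deg(f) = 2, deg(g) = 1, so Bézout bound = 2.
Scan x ∈ F_11. For each x, list the y ∈ F_11 with f(x, y) ≡ 0 and those with g(x, y) ≡ 0 (mod 11); the common zeros in that column are the intersection.
  x = 0: f ≡ 0 at y ∈ ∅; g ≡ 0 at y ∈ {1}; common: ∅.
  x = 1: f ≡ 0 at y ∈ ∅; g ≡ 0 at y ∈ {1}; common: ∅.
  x = 2: f ≡ 0 at y ∈ ∅; g ≡ 0 at y ∈ {1}; common: ∅.
  x = 3: f ≡ 0 at y ∈ ∅; g ≡ 0 at y ∈ {1}; common: ∅.
  x = 4: f ≡ 0 at y ∈ ∅; g ≡ 0 at y ∈ {1}; common: ∅.
  x = 5: f ≡ 0 at y ∈ {8}; g ≡ 0 at y ∈ {1}; common: ∅.
  x = 6: f ≡ 0 at y ∈ ∅; g ≡ 0 at y ∈ {1}; common: ∅.
  x = 7: f ≡ 0 at y ∈ ∅; g ≡ 0 at y ∈ {1}; common: ∅.
  x = 8: f ≡ 0 at y ∈ ∅; g ≡ 0 at y ∈ {1}; common: ∅.
  x = 9: f ≡ 0 at y ∈ ∅; g ≡ 0 at y ∈ {1}; common: ∅.
  x = 10: f ≡ 0 at y ∈ ∅; g ≡ 0 at y ∈ {1}; common: ∅.
Collecting: common zeros = ∅, so the count is 0.
Comparison with the Bézout bound: 0 ≤ 2 = deg(f)·deg(g), as expected for curves with no common component (the affine F_11-count falls short of the bound because intersections may lie at infinity, over extension fields, or carry multiplicity).


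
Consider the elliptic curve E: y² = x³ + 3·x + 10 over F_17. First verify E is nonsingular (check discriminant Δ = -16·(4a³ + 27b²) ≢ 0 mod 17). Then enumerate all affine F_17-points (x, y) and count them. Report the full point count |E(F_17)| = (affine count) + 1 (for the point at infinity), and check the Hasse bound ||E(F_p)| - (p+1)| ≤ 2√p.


Affine points = {(4, 1), (4, 16), (7, 0), (8, 6), (8, 11), (9, 1), (9, 16), (13, 6), (13, 11), (14, 5), (14, 12), (15, 8), (15, 9)}; affine count = 13; |E(F_17)| = 14.

Discriminant check: Δ ∝ 4a³ + 27b² = 4·3³ + 27·10² = 4·27 + 27·100 ≡ 3 (mod 17). Nonzero ⇒ E is nonsingular.
For each x ∈ F_17, compute rhs = x³ + 3·x + 10 mod 17, then count y ∈ F_17 with y² ≡ rhs.
  x = 0: rhs = 10, matching y values: none (0 points).
  x = 1: rhs = 14, matching y values: none (0 points).
  x = 2: rhs = 7, matching y values: none (0 points).
  x = 3: rhs = 12, matching y values: none (0 points).
  x = 4: rhs = 1, matching y values: 1, 16 (2 points).
  x = 5: rhs = 14, matching y values: none (0 points).
  x = 6: rhs = 6, matching y values: none (0 points).
  x = 7: rhs = 0, matching y values: 0 (1 points).
  x = 8: rhs = 2, matching y values: 6, 11 (2 points).
  x = 9: rhs = 1, matching y values: 1, 16 (2 points).
  x = 10: rhs = 3, matching y values: none (0 points).
  x = 11: rhs = 14, matching y values: none (0 points).
  x = 12: rhs = 6, matching y values: none (0 points).
  x = 13: rhs = 2, matching y values: 6, 11 (2 points).
  x = 14: rhs = 8, matching y values: 5, 12 (2 points).
  x = 15: rhs = 13, matching y values: 8, 9 (2 points).
  x = 16: rhs = 6, matching y values: none (0 points).
Total affine count: 13.
Full point count |E(F_17)| = 13 + 1 = 14.
Hasse bound: |14 − (17+1)| = |-4| = 4 ≤ 2√17 ≈ 8.2462 ✓.


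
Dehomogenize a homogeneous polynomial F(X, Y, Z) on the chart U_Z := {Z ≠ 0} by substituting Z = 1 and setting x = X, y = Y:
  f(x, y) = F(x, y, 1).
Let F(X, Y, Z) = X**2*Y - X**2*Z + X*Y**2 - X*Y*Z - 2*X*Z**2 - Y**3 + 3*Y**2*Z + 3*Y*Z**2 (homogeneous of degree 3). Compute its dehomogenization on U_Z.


f(x, y) = x**2*y - x**2 + x*y**2 - x*y - 2*x - y**3 + 3*y**2 + 3*y

On U_Z we set Z = 1. Each monomial c·X^i·Y^j·Z^k in F becomes c·x^i·y^j·1^k = c·x^i·y^j.
Substituting Z = 1: F(X, Y, 1) = x**2*y - x**2 + x*y**2 - x*y - 2*x - y**3 + 3*y**2 + 3*y.
Note: deg(f) ≤ deg(F) = 3; strict inequality happens when F is divisible by Z (lost terms).


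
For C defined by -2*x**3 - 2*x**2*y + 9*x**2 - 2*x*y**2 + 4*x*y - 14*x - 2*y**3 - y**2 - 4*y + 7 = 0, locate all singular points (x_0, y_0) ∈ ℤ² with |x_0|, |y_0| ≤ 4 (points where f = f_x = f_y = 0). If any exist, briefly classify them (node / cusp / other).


Singular points: {(2, -1)}; classification: node.

Compute partial derivatives:
  f_x = -6*x**2 - 4*x*y + 18*x - 2*y**2 + 4*y - 14.
  f_y = -2*x**2 - 4*x*y + 4*x - 6*y**2 - 2*y - 4.
Scan x_0 ∈ {−4, ..., 4}. For each x_0, f_y(x_0, y) is a polynomial in y; find its integer roots y ∈ {−4, ..., 4}, then test f_x and f at those candidates.
  x = -4: f_y(-4, y) = -6*y**2 + 14*y - 52; no integer root y with |y| ≤ 4.
  x = -3: f_y(-3, y) = -6*y**2 + 10*y - 34; no integer root y with |y| ≤ 4.
  x = -2: f_y(-2, y) = -6*y**2 + 6*y - 20; no integer root y with |y| ≤ 4.
  x = -1: f_y(-1, y) = -6*y**2 + 2*y - 10; no integer root y with |y| ≤ 4.
  x = 0: f_y(0, y) = -6*y**2 - 2*y - 4; no integer root y with |y| ≤ 4.
  x = 1: f_y(1, y) = -6*y**2 - 6*y - 2; no integer root y with |y| ≤ 4.
  x = 2: f_y(2, y) = -6*y**2 - 10*y - 4; vanishes at y ∈ {-1}. (2, -1): f_x = 0, f = 0 — SINGULAR.
  x = 3: f_y(3, y) = -6*y**2 - 14*y - 10; no integer root y with |y| ≤ 4.
  x = 4: f_y(4, y) = -6*y**2 - 18*y - 20; no integer root y with |y| ≤ 4.
Only singular point on the grid: (2, -1).
Classify: substitute x = 2 + u, y = -1 + v and expand: f = -2*u**3 - 2*u**2*v - u**2 - 2*u*v**2 - 2*v**3 + v**2.
No constant or linear terms (consistent with a singular point). Quadratic part: -u**2 + v**2. Cubic part: -2*u**3 - 2*u**2*v - 2*u*v**2 - 2*v**3.
The quadratic part v**2 - u**2 = (v − u)(v + u) splits into two distinct linear factors, so there are two distinct tangent lines y − -1 = ±(x − 2) — this is a node (ordinary double point).
Classification: node.


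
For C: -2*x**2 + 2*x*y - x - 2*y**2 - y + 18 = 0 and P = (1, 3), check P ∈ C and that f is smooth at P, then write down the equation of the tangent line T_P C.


Tangent line at P: x - 11*y + 32 = 0.

Step 1: f(1, 3) = 0, so P lies on C.
Step 2: partial derivatives
  f_x(x, y) = -4*x + 2*y - 1, f_y(x, y) = 2*x - 4*y - 1.
  f_x(P) = 1, f_y(P) = -11 (gradient nonzero, so P is smooth).
Step 3: tangent line at P: 1·(x − 1) + -11·(y − 3) = 0.
Expanding: x - 11*y + 32 = 0.


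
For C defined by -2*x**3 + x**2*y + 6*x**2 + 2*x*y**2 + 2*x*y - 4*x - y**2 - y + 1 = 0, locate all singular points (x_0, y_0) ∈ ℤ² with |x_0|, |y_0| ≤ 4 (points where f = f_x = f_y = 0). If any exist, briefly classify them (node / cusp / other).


Singular points: {(1, -1)}; classification: node.

Compute partial derivatives:
  f_x = -6*x**2 + 2*x*y + 12*x + 2*y**2 + 2*y - 4.
  f_y = x**2 + 4*x*y + 2*x - 2*y - 1.
Scan x_0 ∈ {−4, ..., 4}. For each x_0, f_y(x_0, y) is a polynomial in y; find its integer roots y ∈ {−4, ..., 4}, then test f_x and f at those candidates.
  x = -4: f_y(-4, y) = 7 - 18*y; no integer root y with |y| ≤ 4.
  x = -3: f_y(-3, y) = 2 - 14*y; no integer root y with |y| ≤ 4.
  x = -2: f_y(-2, y) = -10*y - 1; no integer root y with |y| ≤ 4.
  x = -1: f_y(-1, y) = -6*y - 2; no integer root y with |y| ≤ 4.
  x = 0: f_y(0, y) = -2*y - 1; no integer root y with |y| ≤ 4.
  x = 1: f_y(1, y) = 2*y + 2; vanishes at y ∈ {-1}. (1, -1): f_x = 0, f = 0 — SINGULAR.
  x = 2: f_y(2, y) = 6*y + 7; no integer root y with |y| ≤ 4.
  x = 3: f_y(3, y) = 10*y + 14; no integer root y with |y| ≤ 4.
  x = 4: f_y(4, y) = 14*y + 23; no integer root y with |y| ≤ 4.
Only singular point on the grid: (1, -1).
Classify: substitute x = 1 + u, y = -1 + v and expand: f = -2*u**3 + u**2*v - u**2 + 2*u*v**2 + v**2.
No constant or linear terms (consistent with a singular point). Quadratic part: -u**2 + v**2. Cubic part: -2*u**3 + u**2*v + 2*u*v**2.
The quadratic part v**2 - u**2 = (v − u)(v + u) splits into two distinct linear factors, so there are two distinct tangent lines y − -1 = ±(x − 1) — this is a node (ordinary double point).
Classification: node.


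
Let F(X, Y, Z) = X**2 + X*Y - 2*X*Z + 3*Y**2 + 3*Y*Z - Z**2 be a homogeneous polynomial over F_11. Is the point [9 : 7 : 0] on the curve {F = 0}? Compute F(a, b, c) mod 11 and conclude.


F(9,7,0) ≡ 5 (mod 11); P is NOT on the curve.

Evaluate F(9, 7, 0) term-by-term (mod 11).
  X**2 ↦ 1·81·1·1 = 81
  X*Y ↦ 1·9·7·1 = 63
  -2*X*Z ↦ -2·9·1·0 = 0
  3*Y**2 ↦ 3·1·49·1 = 147
  3*Y*Z ↦ 3·1·7·0 = 0
  -Z**2 ↦ -1·1·1·0 = 0
Sum: F(9, 7, 0) = (81) + (63) + (0) + (147) + (0) + (0) = 291.
Reducing mod 11: 291 ≡ 5 (mod 11).
Since F(a, b, c) ≡ 5 ≠ 0 (mod 11), P does NOT lie on the curve.
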